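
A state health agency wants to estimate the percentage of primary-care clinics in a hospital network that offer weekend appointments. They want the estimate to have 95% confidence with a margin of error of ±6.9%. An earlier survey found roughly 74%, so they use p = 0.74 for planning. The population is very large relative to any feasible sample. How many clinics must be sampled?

For 95% confidence, z = 1.96.
With p = 0.74, p(1−p) = 0.1924.
n = z²·p(1−p)/E² = 1.96² × 0.1924 / 0.069² = 3.8416 × 0.1924 / 0.004761 ≈ 155.25.
Rounding up gives n = 156.

156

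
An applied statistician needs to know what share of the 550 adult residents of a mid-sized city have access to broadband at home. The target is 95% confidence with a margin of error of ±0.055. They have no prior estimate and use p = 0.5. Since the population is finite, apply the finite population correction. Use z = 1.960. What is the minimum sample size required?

202

Unadjusted: n₀ = 1.960² × 0.50 × 0.50 / 0.055² ≈ 317.49, so n₀ = 318.
Finite population correction with N = 550: n = n₀ / (1 + (n₀−1)/N) = 318 / (1 + 317/550) = 318 / 1.5764 ≈ 201.73.
Rounding up, n = 202.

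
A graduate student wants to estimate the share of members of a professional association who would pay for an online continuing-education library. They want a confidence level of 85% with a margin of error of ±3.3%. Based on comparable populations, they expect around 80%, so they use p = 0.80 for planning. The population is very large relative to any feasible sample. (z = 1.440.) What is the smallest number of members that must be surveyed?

With p = 0.80, p(1−p) = 0.1600.
n = z²·p(1−p)/E² = 1.440² × 0.1600 / 0.033² = 2.0736 × 0.1600 / 0.001089 ≈ 304.66.
Rounding up gives n = 305.

305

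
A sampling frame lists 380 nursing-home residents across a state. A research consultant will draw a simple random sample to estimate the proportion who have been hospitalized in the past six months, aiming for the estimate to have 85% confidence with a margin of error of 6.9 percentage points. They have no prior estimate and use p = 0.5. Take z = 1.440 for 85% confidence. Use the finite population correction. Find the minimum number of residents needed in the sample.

85

Unadjusted: n₀ = 1.440² × 0.50 × 0.50 / 0.069² ≈ 108.88, so n₀ = 109.
Finite population correction with N = 380: n = n₀ / (1 + (n₀−1)/N) = 109 / (1 + 108/380) = 109 / 1.2842 ≈ 84.88.
Rounding up, n = 85.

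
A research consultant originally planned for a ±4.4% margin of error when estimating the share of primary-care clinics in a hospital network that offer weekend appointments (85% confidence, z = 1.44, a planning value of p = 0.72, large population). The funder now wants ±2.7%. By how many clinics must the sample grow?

At ±4.4%: n = 1.44² × 0.2016 / 0.044² ≈ 215.93 → 216.
At ±2.7%: n = 1.44² × 0.2016 / 0.027² ≈ 573.44 → 574.
Additional respondents: 574 − 216 = 358.

358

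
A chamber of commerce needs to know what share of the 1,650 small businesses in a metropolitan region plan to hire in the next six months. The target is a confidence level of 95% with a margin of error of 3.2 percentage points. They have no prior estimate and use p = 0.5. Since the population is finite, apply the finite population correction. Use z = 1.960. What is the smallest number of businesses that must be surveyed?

599

Unadjusted: n₀ = 1.960² × 0.50 × 0.50 / 0.032² ≈ 937.89, so n₀ = 938.
Finite population correction with N = 1,650: n = n₀ / (1 + (n₀−1)/N) = 938 / (1 + 937/1650) = 938 / 1.5679 ≈ 598.26.
Rounding up, n = 599.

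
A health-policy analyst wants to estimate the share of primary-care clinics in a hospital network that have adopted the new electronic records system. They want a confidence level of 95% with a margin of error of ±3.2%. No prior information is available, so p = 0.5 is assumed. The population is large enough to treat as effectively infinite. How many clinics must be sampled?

938

For 95% confidence, z = 1.960.
With p = 0.5, p(1−p) = 0.25.
n = z²·p(1−p)/E² = 1.960² × 0.2500 / 0.032² = 3.8416 × 0.2500 / 0.001024 ≈ 937.89.
Rounding up gives n = 938.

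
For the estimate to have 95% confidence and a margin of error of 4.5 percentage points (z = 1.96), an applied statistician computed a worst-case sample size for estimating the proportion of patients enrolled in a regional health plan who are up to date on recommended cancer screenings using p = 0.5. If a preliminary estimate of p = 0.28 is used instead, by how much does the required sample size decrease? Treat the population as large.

Conservative (p = 0.5): n = 1.96² × 0.25 / 0.045² ≈ 474.27 → 475.
Using p = 0.28: p(1−p) = 0.2016, so n = 1.96² × 0.2016 / 0.045² ≈ 382.45 → 383.
Reduction: 475 − 383 = 92.

92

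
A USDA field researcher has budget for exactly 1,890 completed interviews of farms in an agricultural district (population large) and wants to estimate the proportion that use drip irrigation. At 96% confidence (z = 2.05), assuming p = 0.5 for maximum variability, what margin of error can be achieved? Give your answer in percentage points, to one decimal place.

SE(p̂) = √[p(1−p)/n] = √[0.2500/1890] = 0.01150.
E = z × SE = 2.05 × 0.01150 = 0.02358, or 2.4 percentage points.

2.4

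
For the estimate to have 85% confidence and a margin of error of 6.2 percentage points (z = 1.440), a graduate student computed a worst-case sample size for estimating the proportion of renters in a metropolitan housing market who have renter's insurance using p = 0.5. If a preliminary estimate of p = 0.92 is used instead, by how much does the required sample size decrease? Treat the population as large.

Conservative (p = 0.5): n = 1.440² × 0.25 / 0.062² ≈ 134.86 → 135.
Using p = 0.92: p(1−p) = 0.0736, so n = 1.440² × 0.0736 / 0.062² ≈ 39.70 → 40.
Reduction: 135 − 40 = 95.

95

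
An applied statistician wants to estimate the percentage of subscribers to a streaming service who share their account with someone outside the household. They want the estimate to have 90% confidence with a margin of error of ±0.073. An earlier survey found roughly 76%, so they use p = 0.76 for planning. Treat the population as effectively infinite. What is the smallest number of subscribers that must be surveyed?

For 90% confidence, z = 1.645.
With p = 0.76, p(1−p) = 0.1824.
n = z²·p(1−p)/E² = 1.645² × 0.1824 / 0.073² = 2.7060 × 0.1824 / 0.005329 ≈ 92.62.
Rounding up gives n = 93.

93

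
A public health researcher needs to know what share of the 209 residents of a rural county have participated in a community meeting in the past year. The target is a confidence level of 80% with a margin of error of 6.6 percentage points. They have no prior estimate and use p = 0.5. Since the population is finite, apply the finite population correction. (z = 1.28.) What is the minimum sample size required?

Unadjusted: n₀ = 1.28² × 0.50 × 0.50 / 0.066² ≈ 94.03, so n₀ = 95.
Finite population correction with N = 209: n = n₀ / (1 + (n₀−1)/N) = 95 / (1 + 94/209) = 95 / 1.4498 ≈ 65.53.
Rounding up, n = 66.

66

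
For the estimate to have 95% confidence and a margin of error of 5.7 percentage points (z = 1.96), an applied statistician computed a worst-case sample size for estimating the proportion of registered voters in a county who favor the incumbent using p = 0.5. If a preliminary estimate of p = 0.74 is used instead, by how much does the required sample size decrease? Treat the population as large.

Conservative (p = 0.5): n = 1.96² × 0.25 / 0.057² ≈ 295.60 → 296.
Using p = 0.74: p(1−p) = 0.1924, so n = 1.96² × 0.1924 / 0.057² ≈ 227.49 → 228.
Reduction: 296 − 228 = 68.

68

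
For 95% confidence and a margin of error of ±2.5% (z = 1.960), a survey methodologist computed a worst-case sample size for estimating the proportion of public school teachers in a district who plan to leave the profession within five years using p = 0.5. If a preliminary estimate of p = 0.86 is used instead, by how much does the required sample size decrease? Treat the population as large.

Conservative (p = 0.5): n = 1.960² × 0.25 / 0.025² ≈ 1536.64 → 1537.
Using p = 0.86: p(1−p) = 0.1204, so n = 1.960² × 0.1204 / 0.025² ≈ 740.05 → 741.
Reduction: 1537 − 741 = 796.

796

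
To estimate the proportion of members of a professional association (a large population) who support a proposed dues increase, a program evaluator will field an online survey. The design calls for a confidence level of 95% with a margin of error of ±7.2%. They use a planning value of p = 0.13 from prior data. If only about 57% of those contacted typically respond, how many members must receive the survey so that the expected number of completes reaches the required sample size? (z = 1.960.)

Completed interviews needed: n₀ = 1.960² × 0.1131 / 0.072² ≈ 83.81 → 84.
At a 57% response rate, contacts needed = 84 / 0.57 ≈ 147.37 → 148.

148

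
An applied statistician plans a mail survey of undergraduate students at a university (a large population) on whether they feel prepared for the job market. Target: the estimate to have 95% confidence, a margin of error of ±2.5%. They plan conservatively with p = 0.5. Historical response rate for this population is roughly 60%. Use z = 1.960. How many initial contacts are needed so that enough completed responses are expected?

Completed interviews needed: n₀ = 1.960² × 0.2500 / 0.025² ≈ 1536.64 → 1537.
At a 60% response rate, contacts needed = 1537 / 0.60 ≈ 2561.67 → 2562.

2562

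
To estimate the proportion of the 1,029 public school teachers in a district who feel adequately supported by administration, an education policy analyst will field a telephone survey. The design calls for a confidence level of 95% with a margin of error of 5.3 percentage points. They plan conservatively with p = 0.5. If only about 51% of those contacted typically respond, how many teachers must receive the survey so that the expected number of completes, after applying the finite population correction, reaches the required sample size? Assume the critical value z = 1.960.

Completed interviews needed (unadjusted): n₀ = 1.960² × 0.2500 / 0.053² ≈ 341.90 → 342.
FPC for N = 1,029: n = 342 / (1 + 341/1029) = 342 / 1.3314 ≈ 256.87 → 257.
At a 51% response rate, contacts needed = 257 / 0.51 ≈ 503.92 → 504.

504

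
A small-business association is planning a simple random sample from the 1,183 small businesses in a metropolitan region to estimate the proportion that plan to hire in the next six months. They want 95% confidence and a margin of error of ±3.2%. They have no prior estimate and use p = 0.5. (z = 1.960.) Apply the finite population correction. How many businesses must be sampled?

524

Unadjusted: n₀ = 1.960² × 0.50 × 0.50 / 0.032² ≈ 937.89, so n₀ = 938.
Finite population correction with N = 1,183: n = n₀ / (1 + (n₀−1)/N) = 938 / (1 + 937/1183) = 938 / 1.7921 ≈ 523.42.
Rounding up, n = 524.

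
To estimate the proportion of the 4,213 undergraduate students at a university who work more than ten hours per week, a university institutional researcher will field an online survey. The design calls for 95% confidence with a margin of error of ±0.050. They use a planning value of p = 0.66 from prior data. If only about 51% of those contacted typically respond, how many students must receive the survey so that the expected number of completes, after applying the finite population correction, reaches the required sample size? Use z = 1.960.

626

Completed interviews needed (unadjusted): n₀ = 1.960² × 0.2244 / 0.050² ≈ 344.82 → 345.
FPC for N = 4,213: n = 345 / (1 + 344/4213) = 345 / 1.0817 ≈ 318.96 → 319.
At a 51% response rate, contacts needed = 319 / 0.51 ≈ 625.49 → 626.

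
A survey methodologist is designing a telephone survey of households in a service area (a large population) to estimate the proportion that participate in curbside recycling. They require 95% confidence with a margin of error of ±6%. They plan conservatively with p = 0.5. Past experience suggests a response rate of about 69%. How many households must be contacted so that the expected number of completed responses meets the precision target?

387

For 95% confidence, z = 1.960.
Completed interviews needed: n₀ = 1.960² × 0.2500 / 0.060² ≈ 266.78 → 267.
At a 69% response rate, contacts needed = 267 / 0.69 ≈ 386.96 → 387.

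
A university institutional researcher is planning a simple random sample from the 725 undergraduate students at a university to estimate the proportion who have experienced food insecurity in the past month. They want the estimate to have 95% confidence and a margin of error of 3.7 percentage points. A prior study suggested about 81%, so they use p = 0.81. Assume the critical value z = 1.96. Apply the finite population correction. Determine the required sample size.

271

Unadjusted: n₀ = 1.96² × 0.81 × 0.19 / 0.037² ≈ 431.86, so n₀ = 432.
Finite population correction with N = 725: n = n₀ / (1 + (n₀−1)/N) = 432 / (1 + 431/725) = 432 / 1.5945 ≈ 270.93.
Rounding up, n = 271.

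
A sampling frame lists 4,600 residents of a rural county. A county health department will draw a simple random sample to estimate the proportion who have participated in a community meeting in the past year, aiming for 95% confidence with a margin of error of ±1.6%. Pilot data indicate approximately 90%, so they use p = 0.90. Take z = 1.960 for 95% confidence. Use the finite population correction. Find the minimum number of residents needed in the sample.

1045

Unadjusted: n₀ = 1.960² × 0.90 × 0.10 / 0.016² ≈ 1350.56, so n₀ = 1351.
Finite population correction with N = 4,600: n = n₀ / (1 + (n₀−1)/N) = 1351 / (1 + 1350/4600) = 1351 / 1.2935 ≈ 1044.47.
Rounding up, n = 1045.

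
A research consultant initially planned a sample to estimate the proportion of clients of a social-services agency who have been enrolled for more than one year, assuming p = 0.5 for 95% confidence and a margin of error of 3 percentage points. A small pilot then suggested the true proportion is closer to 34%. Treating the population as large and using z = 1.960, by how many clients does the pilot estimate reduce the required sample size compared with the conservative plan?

Conservative (p = 0.5): n = 1.960² × 0.25 / 0.030² ≈ 1067.11 → 1068.
Using p = 0.34: p(1−p) = 0.2244, so n = 1.960² × 0.2244 / 0.030² ≈ 957.84 → 958.
Reduction: 1068 − 958 = 110.

110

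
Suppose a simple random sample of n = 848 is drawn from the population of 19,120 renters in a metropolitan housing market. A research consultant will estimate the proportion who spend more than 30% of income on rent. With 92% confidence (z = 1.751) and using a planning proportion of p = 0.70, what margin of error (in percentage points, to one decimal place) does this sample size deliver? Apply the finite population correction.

Finite-population factor: (N−n)/(N−1) = (19120−848)/(19120−1) = 0.9557.
SE(p̂) = √[p(1−p)/n · (N−n)/(N−1)] = √[0.2100/848 × 0.9557] = 0.01538.
E = z × SE = 1.751 × 0.01538 = 0.02694 ≈ 2.7 percentage points.

2.7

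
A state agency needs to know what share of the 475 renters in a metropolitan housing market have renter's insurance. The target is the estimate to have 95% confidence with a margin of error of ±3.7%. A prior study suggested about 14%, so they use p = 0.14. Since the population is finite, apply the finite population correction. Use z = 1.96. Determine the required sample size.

198

Unadjusted: n₀ = 1.96² × 0.14 × 0.86 / 0.037² ≈ 337.86, so n₀ = 338.
Finite population correction with N = 475: n = n₀ / (1 + (n₀−1)/N) = 338 / (1 + 337/475) = 338 / 1.7095 ≈ 197.72.
Rounding up, n = 198.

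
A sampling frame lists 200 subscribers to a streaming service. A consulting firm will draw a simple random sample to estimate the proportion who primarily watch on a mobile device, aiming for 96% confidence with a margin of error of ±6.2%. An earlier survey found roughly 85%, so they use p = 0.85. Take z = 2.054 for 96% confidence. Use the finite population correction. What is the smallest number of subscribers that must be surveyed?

Unadjusted: n₀ = 2.054² × 0.85 × 0.15 / 0.062² ≈ 139.94, so n₀ = 140.
Finite population correction with N = 200: n = n₀ / (1 + (n₀−1)/N) = 140 / (1 + 139/200) = 140 / 1.6950 ≈ 82.60.
Rounding up, n = 83.

83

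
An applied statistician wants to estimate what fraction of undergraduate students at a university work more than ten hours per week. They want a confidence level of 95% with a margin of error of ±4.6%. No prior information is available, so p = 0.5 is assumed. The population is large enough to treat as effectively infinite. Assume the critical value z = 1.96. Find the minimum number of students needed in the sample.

With p = 0.5, p(1−p) = 0.25.
n = z²·p(1−p)/E² = 1.96² × 0.2500 / 0.046² = 3.8416 × 0.2500 / 0.002116 ≈ 453.88.
Rounding up gives n = 454.

454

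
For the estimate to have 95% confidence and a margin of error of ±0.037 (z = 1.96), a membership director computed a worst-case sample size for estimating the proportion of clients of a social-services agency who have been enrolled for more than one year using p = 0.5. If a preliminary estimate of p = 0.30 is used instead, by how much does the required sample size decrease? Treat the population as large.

112

Conservative (p = 0.5): n = 1.96² × 0.25 / 0.037² ≈ 701.53 → 702.
Using p = 0.30: p(1−p) = 0.2100, so n = 1.96² × 0.2100 / 0.037² ≈ 589.29 → 590.
Reduction: 702 − 590 = 112.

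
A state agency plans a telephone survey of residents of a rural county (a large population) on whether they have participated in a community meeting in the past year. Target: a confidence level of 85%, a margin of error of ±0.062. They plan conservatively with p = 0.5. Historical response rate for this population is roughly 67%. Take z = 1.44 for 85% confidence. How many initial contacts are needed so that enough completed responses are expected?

202

Completed interviews needed: n₀ = 1.44² × 0.2500 / 0.062² ≈ 134.86 → 135.
At a 67% response rate, contacts needed = 135 / 0.67 ≈ 201.49 → 202.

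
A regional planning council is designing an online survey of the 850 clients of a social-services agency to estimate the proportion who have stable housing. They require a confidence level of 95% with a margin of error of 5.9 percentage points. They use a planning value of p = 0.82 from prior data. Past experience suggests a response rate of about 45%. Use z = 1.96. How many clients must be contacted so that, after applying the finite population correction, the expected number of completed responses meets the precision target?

305

Completed interviews needed (unadjusted): n₀ = 1.96² × 0.1476 / 0.059² ≈ 162.89 → 163.
FPC for N = 850: n = 163 / (1 + 162/850) = 163 / 1.1906 ≈ 136.91 → 137.
At a 45% response rate, contacts needed = 137 / 0.45 ≈ 304.44 → 305.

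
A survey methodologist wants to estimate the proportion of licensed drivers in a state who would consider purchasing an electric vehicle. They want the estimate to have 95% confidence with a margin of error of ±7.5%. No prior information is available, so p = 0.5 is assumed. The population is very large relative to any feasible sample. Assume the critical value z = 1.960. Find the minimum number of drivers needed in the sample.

With p = 0.5, p(1−p) = 0.25.
n = z²·p(1−p)/E² = 1.960² × 0.2500 / 0.075² = 3.8416 × 0.2500 / 0.005625 ≈ 170.74.
Rounding up gives n = 171.

171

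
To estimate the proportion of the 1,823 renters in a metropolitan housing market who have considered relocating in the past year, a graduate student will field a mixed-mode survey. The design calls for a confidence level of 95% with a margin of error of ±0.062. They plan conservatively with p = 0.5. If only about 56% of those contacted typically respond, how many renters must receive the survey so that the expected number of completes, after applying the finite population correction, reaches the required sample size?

For 95% confidence, z = 1.960.
Completed interviews needed (unadjusted): n₀ = 1.960² × 0.2500 / 0.062² ≈ 249.84 → 250.
FPC for N = 1,823: n = 250 / (1 + 249/1823) = 250 / 1.1366 ≈ 219.96 → 220.
At a 56% response rate, contacts needed = 220 / 0.56 ≈ 392.86 → 393.

393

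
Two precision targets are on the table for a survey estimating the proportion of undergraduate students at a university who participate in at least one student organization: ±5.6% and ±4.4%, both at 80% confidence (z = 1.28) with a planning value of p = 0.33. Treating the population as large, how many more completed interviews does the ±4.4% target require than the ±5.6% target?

72

At ±5.6%: n = 1.28² × 0.2211 / 0.056² ≈ 115.51 → 116.
At ±4.4%: n = 1.28² × 0.2211 / 0.044² ≈ 187.11 → 188.
Additional respondents: 188 − 116 = 72.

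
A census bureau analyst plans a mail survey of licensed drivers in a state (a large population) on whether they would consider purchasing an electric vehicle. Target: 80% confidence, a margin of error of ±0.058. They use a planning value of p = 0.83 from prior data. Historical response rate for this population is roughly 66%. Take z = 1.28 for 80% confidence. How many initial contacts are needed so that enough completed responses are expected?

105

Completed interviews needed: n₀ = 1.28² × 0.1411 / 0.058² ≈ 68.72 → 69.
At a 66% response rate, contacts needed = 69 / 0.66 ≈ 104.55 → 105.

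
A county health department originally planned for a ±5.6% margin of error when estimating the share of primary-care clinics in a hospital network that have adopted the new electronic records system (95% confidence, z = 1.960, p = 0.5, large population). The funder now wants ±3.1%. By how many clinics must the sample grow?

At ±5.6%: n = 1.960² × 0.2500 / 0.056² ≈ 306.25 → 307.
At ±3.1%: n = 1.960² × 0.2500 / 0.031² ≈ 999.38 → 1000.
Additional respondents: 1000 − 307 = 693.

693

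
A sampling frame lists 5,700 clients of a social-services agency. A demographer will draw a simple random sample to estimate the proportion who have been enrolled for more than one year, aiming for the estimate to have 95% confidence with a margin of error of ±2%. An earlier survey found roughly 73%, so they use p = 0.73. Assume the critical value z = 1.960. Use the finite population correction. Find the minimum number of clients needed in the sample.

1422

Unadjusted: n₀ = 1.960² × 0.73 × 0.27 / 0.020² ≈ 1892.95, so n₀ = 1893.
Finite population correction with N = 5,700: n = n₀ / (1 + (n₀−1)/N) = 1893 / (1 + 1892/5700) = 1893 / 1.3319 ≈ 1421.25.
Rounding up, n = 1422.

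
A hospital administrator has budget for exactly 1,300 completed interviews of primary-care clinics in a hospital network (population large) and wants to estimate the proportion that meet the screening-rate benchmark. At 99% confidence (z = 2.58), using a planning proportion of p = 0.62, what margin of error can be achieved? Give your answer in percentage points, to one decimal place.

3.5

SE(p̂) = √[p(1−p)/n] = √[0.2356/1300] = 0.01346.
E = z × SE = 2.58 × 0.01346 = 0.03473, or 3.5 percentage points.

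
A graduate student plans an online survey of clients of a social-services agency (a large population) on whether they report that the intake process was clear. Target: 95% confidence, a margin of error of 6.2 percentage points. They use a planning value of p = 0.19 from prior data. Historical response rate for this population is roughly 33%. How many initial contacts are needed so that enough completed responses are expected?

467

For 95% confidence, z = 1.960.
Completed interviews needed: n₀ = 1.960² × 0.1539 / 0.062² ≈ 153.80 → 154.
At a 33% response rate, contacts needed = 154 / 0.33 ≈ 466.67 → 467.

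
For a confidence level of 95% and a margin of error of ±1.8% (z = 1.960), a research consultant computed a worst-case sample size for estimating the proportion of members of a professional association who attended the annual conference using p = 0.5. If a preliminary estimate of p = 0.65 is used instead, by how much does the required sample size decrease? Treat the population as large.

267

Conservative (p = 0.5): n = 1.960² × 0.25 / 0.018² ≈ 2964.20 → 2965.
Using p = 0.65: p(1−p) = 0.2275, so n = 1.960² × 0.2275 / 0.018² ≈ 2697.42 → 2698.
Reduction: 2965 − 2698 = 267.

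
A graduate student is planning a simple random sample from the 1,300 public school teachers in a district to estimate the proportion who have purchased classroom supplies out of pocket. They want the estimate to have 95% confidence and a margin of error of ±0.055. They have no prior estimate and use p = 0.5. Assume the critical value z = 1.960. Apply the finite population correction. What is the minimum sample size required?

256

Unadjusted: n₀ = 1.960² × 0.50 × 0.50 / 0.055² ≈ 317.49, so n₀ = 318.
Finite population correction with N = 1,300: n = n₀ / (1 + (n₀−1)/N) = 318 / (1 + 317/1300) = 318 / 1.2438 ≈ 255.66.
Rounding up, n = 256.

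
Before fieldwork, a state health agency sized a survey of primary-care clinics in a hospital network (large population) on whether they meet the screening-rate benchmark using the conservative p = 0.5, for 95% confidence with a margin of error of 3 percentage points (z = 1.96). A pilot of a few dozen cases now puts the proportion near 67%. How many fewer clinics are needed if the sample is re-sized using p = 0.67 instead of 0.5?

124

Conservative (p = 0.5): n = 1.96² × 0.25 / 0.030² ≈ 1067.11 → 1068.
Using p = 0.67: p(1−p) = 0.2211, so n = 1.96² × 0.2211 / 0.030² ≈ 943.75 → 944.
Reduction: 1068 − 944 = 124.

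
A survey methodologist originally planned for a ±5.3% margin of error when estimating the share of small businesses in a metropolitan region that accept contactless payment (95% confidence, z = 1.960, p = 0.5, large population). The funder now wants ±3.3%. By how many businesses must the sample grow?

540

At ±5.3%: n = 1.960² × 0.2500 / 0.053² ≈ 341.90 → 342.
At ±3.3%: n = 1.960² × 0.2500 / 0.033² ≈ 881.91 → 882.
Additional respondents: 882 − 342 = 540.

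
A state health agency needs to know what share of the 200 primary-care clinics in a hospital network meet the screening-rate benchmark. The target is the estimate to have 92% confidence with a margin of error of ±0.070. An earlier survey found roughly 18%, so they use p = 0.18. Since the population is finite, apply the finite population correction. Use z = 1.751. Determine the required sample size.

Unadjusted: n₀ = 1.751² × 0.18 × 0.82 / 0.070² ≈ 92.36, so n₀ = 93.
Finite population correction with N = 200: n = n₀ / (1 + (n₀−1)/N) = 93 / (1 + 92/200) = 93 / 1.4600 ≈ 63.70.
Rounding up, n = 64.

64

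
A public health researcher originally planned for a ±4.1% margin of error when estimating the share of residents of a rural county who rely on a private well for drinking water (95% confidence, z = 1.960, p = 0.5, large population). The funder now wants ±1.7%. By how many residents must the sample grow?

At ±4.1%: n = 1.960² × 0.2500 / 0.041² ≈ 571.33 → 572.
At ±1.7%: n = 1.960² × 0.2500 / 0.017² ≈ 3323.18 → 3324.
Additional respondents: 3324 − 572 = 2752.

2752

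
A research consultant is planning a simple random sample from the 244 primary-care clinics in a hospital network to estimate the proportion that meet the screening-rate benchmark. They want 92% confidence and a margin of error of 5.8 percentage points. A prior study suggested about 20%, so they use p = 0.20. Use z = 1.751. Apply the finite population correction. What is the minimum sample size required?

92

Unadjusted: n₀ = 1.751² × 0.20 × 0.80 / 0.058² ≈ 145.83, so n₀ = 146.
Finite population correction with N = 244: n = n₀ / (1 + (n₀−1)/N) = 146 / (1 + 145/244) = 146 / 1.5943 ≈ 91.58.
Rounding up, n = 92.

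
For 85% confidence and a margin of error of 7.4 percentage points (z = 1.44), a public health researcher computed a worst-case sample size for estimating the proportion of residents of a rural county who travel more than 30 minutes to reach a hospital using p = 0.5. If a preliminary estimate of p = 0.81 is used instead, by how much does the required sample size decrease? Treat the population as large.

36

Conservative (p = 0.5): n = 1.44² × 0.25 / 0.074² ≈ 94.67 → 95.
Using p = 0.81: p(1−p) = 0.1539, so n = 1.44² × 0.1539 / 0.074² ≈ 58.28 → 59.
Reduction: 95 − 59 = 36.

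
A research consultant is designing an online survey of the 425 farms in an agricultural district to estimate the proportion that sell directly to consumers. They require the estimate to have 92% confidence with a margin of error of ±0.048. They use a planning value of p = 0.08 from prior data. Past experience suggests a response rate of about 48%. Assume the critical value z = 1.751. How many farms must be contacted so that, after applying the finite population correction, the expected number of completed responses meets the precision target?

Completed interviews needed (unadjusted): n₀ = 1.751² × 0.0736 / 0.048² ≈ 97.94 → 98.
FPC for N = 425: n = 98 / (1 + 97/425) = 98 / 1.2282 ≈ 79.79 → 80.
At a 48% response rate, contacts needed = 80 / 0.48 ≈ 166.67 → 167.

167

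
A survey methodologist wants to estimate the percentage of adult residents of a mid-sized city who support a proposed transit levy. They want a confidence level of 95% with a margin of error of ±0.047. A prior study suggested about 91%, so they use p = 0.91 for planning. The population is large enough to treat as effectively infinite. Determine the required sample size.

For 95% confidence, z = 1.960.
With p = 0.91, p(1−p) = 0.0819.
n = z²·p(1−p)/E² = 1.960² × 0.0819 / 0.047² = 3.8416 × 0.0819 / 0.002209 ≈ 142.43.
Rounding up gives n = 143.

143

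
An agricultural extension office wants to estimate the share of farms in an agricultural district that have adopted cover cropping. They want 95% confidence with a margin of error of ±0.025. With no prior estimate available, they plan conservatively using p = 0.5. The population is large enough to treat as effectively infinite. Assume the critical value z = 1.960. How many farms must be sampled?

With p = 0.5, p(1−p) = 0.25.
n = z²·p(1−p)/E² = 1.960² × 0.2500 / 0.025² = 3.8416 × 0.2500 / 0.000625 ≈ 1536.64.
Rounding up gives n = 1537.

1537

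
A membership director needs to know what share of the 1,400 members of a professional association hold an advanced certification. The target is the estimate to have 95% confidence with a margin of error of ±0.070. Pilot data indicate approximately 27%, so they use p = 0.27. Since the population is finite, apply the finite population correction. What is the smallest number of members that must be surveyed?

For 95% confidence, z = 1.96.
Unadjusted: n₀ = 1.96² × 0.27 × 0.73 / 0.070² ≈ 154.53, so n₀ = 155.
Finite population correction with N = 1,400: n = n₀ / (1 + (n₀−1)/N) = 155 / (1 + 154/1400) = 155 / 1.1100 ≈ 139.64.
Rounding up, n = 140.

140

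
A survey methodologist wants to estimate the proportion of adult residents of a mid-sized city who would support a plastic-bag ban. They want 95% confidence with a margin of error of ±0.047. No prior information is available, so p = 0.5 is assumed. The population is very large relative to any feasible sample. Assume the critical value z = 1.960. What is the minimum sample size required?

With p = 0.5, p(1−p) = 0.25.
n = z²·p(1−p)/E² = 1.960² × 0.2500 / 0.047² = 3.8416 × 0.2500 / 0.002209 ≈ 434.77.
Rounding up gives n = 435.

435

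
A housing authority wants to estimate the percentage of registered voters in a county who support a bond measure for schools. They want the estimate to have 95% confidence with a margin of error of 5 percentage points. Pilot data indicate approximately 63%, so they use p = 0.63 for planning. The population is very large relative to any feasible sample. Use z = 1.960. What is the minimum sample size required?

359

With p = 0.63, p(1−p) = 0.2331.
n = z²·p(1−p)/E² = 1.960² × 0.2331 / 0.050² = 3.8416 × 0.2331 / 0.002500 ≈ 358.19.
Rounding up gives n = 359.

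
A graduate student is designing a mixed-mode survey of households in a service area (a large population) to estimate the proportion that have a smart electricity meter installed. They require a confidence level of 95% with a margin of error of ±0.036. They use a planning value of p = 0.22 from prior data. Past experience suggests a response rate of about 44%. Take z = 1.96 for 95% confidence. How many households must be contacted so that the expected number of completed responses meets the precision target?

1157

Completed interviews needed: n₀ = 1.96² × 0.1716 / 0.036² ≈ 508.66 → 509.
At a 44% response rate, contacts needed = 509 / 0.44 ≈ 1156.82 → 1157.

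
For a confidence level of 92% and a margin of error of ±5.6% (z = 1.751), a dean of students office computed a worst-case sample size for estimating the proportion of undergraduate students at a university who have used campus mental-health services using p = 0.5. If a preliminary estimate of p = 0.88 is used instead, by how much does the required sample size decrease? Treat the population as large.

141

Conservative (p = 0.5): n = 1.751² × 0.25 / 0.056² ≈ 244.42 → 245.
Using p = 0.88: p(1−p) = 0.1056, so n = 1.751² × 0.1056 / 0.056² ≈ 103.24 → 104.
Reduction: 245 − 104 = 141.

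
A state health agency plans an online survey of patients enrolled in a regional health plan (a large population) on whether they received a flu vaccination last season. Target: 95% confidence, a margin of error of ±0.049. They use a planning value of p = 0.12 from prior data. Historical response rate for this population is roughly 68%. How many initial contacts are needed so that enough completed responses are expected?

249

For 95% confidence, z = 1.960.
Completed interviews needed: n₀ = 1.960² × 0.1056 / 0.049² ≈ 168.96 → 169.
At a 68% response rate, contacts needed = 169 / 0.68 ≈ 248.53 → 249.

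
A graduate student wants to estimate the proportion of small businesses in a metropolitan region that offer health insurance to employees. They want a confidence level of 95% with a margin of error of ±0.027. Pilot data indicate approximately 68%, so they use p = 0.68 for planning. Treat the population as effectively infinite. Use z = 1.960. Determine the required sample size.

1147

With p = 0.68, p(1−p) = 0.2176.
n = z²·p(1−p)/E² = 1.960² × 0.2176 / 0.027² = 3.8416 × 0.2176 / 0.000729 ≈ 1146.68.
Rounding up gives n = 1147.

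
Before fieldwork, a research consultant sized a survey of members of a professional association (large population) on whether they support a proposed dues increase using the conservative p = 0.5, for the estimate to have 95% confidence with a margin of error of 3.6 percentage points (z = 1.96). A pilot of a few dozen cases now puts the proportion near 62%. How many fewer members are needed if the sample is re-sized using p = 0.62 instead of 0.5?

Conservative (p = 0.5): n = 1.96² × 0.25 / 0.036² ≈ 741.05 → 742.
Using p = 0.62: p(1−p) = 0.2356, so n = 1.96² × 0.2356 / 0.036² ≈ 698.36 → 699.
Reduction: 742 − 699 = 43.

43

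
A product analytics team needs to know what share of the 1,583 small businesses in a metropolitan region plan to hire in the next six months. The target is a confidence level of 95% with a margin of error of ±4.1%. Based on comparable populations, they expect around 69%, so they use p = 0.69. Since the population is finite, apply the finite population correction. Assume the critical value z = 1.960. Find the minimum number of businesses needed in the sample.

Unadjusted: n₀ = 1.960² × 0.69 × 0.31 / 0.041² ≈ 488.83, so n₀ = 489.
Finite population correction with N = 1,583: n = n₀ / (1 + (n₀−1)/N) = 489 / (1 + 488/1583) = 489 / 1.3083 ≈ 373.77.
Rounding up, n = 374.

374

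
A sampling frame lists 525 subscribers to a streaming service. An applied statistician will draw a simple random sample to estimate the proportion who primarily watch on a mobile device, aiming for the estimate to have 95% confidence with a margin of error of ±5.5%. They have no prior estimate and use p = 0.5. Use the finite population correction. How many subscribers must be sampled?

For 95% confidence, z = 1.960.
Unadjusted: n₀ = 1.960² × 0.50 × 0.50 / 0.055² ≈ 317.49, so n₀ = 318.
Finite population correction with N = 525: n = n₀ / (1 + (n₀−1)/N) = 318 / (1 + 317/525) = 318 / 1.6038 ≈ 198.28.
Rounding up, n = 199.

199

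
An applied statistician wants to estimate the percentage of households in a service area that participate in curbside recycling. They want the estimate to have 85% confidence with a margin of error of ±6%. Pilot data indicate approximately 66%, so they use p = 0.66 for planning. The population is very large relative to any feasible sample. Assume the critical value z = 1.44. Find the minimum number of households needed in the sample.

130

With p = 0.66, p(1−p) = 0.2244.
n = z²·p(1−p)/E² = 1.44² × 0.2244 / 0.060² = 2.0736 × 0.2244 / 0.003600 ≈ 129.25.
Rounding up gives n = 130.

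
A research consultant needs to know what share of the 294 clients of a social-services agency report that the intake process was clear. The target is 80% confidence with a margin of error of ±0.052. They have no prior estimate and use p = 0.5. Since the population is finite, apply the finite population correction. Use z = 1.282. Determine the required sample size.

Unadjusted: n₀ = 1.282² × 0.50 × 0.50 / 0.052² ≈ 151.95, so n₀ = 152.
Finite population correction with N = 294: n = n₀ / (1 + (n₀−1)/N) = 152 / (1 + 151/294) = 152 / 1.5136 ≈ 100.42.
Rounding up, n = 101.

101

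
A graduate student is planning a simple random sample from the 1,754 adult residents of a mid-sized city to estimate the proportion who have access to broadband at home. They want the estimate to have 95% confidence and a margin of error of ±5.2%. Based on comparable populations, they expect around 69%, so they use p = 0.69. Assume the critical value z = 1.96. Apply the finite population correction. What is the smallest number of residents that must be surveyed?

260

Unadjusted: n₀ = 1.96² × 0.69 × 0.31 / 0.052² ≈ 303.89, so n₀ = 304.
Finite population correction with N = 1,754: n = n₀ / (1 + (n₀−1)/N) = 304 / (1 + 303/1754) = 304 / 1.1727 ≈ 259.22.
Rounding up, n = 260.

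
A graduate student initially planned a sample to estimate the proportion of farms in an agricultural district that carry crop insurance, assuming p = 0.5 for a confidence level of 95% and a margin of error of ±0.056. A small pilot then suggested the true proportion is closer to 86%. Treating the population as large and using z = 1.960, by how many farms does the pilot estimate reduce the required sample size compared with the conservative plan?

Conservative (p = 0.5): n = 1.960² × 0.25 / 0.056² ≈ 306.25 → 307.
Using p = 0.86: p(1−p) = 0.1204, so n = 1.960² × 0.1204 / 0.056² ≈ 147.49 → 148.
Reduction: 307 − 148 = 159.

159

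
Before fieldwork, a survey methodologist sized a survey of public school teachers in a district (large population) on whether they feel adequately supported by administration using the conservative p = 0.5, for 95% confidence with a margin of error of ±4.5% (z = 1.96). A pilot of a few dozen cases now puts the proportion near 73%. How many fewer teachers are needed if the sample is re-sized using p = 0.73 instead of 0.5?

101

Conservative (p = 0.5): n = 1.96² × 0.25 / 0.045² ≈ 474.27 → 475.
Using p = 0.73: p(1−p) = 0.1971, so n = 1.96² × 0.1971 / 0.045² ≈ 373.92 → 374.
Reduction: 475 − 374 = 101.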